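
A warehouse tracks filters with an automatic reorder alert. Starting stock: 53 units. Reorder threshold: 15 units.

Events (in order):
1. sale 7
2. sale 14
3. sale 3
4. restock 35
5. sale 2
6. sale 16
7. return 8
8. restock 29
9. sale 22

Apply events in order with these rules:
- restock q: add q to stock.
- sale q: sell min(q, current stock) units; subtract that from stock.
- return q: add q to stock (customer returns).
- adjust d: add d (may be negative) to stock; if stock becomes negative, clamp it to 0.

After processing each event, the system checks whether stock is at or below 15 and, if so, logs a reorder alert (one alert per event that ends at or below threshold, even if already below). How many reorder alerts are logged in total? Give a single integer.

Answer: 0

Derivation:
Processing events:
Start: stock = 53
  Event 1 (sale 7): sell min(7,53)=7. stock: 53 - 7 = 46. total_sold = 7
  Event 2 (sale 14): sell min(14,46)=14. stock: 46 - 14 = 32. total_sold = 21
  Event 3 (sale 3): sell min(3,32)=3. stock: 32 - 3 = 29. total_sold = 24
  Event 4 (restock 35): 29 + 35 = 64
  Event 5 (sale 2): sell min(2,64)=2. stock: 64 - 2 = 62. total_sold = 26
  Event 6 (sale 16): sell min(16,62)=16. stock: 62 - 16 = 46. total_sold = 42
  Event 7 (return 8): 46 + 8 = 54
  Event 8 (restock 29): 54 + 29 = 83
  Event 9 (sale 22): sell min(22,83)=22. stock: 83 - 22 = 61. total_sold = 64
Final: stock = 61, total_sold = 64

Checking against threshold 15:
  After event 1: stock=46 > 15
  After event 2: stock=32 > 15
  After event 3: stock=29 > 15
  After event 4: stock=64 > 15
  After event 5: stock=62 > 15
  After event 6: stock=46 > 15
  After event 7: stock=54 > 15
  After event 8: stock=83 > 15
  After event 9: stock=61 > 15
Alert events: []. Count = 0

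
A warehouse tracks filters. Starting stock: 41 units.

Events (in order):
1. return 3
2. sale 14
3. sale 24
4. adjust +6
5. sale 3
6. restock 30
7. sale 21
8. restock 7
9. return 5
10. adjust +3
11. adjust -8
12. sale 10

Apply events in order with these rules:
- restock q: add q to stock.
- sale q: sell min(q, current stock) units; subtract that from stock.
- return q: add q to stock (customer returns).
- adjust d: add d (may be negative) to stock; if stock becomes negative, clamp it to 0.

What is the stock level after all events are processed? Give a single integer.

Answer: 15

Derivation:
Processing events:
Start: stock = 41
  Event 1 (return 3): 41 + 3 = 44
  Event 2 (sale 14): sell min(14,44)=14. stock: 44 - 14 = 30. total_sold = 14
  Event 3 (sale 24): sell min(24,30)=24. stock: 30 - 24 = 6. total_sold = 38
  Event 4 (adjust +6): 6 + 6 = 12
  Event 5 (sale 3): sell min(3,12)=3. stock: 12 - 3 = 9. total_sold = 41
  Event 6 (restock 30): 9 + 30 = 39
  Event 7 (sale 21): sell min(21,39)=21. stock: 39 - 21 = 18. total_sold = 62
  Event 8 (restock 7): 18 + 7 = 25
  Event 9 (return 5): 25 + 5 = 30
  Event 10 (adjust +3): 30 + 3 = 33
  Event 11 (adjust -8): 33 + -8 = 25
  Event 12 (sale 10): sell min(10,25)=10. stock: 25 - 10 = 15. total_sold = 72
Final: stock = 15, total_sold = 72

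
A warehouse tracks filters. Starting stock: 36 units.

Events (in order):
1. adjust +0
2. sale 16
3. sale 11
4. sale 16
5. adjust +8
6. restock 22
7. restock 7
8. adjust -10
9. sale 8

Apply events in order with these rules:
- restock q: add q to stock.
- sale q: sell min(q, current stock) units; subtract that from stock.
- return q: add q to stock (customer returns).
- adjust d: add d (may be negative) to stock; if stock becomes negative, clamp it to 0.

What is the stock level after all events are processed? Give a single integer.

Processing events:
Start: stock = 36
  Event 1 (adjust +0): 36 + 0 = 36
  Event 2 (sale 16): sell min(16,36)=16. stock: 36 - 16 = 20. total_sold = 16
  Event 3 (sale 11): sell min(11,20)=11. stock: 20 - 11 = 9. total_sold = 27
  Event 4 (sale 16): sell min(16,9)=9. stock: 9 - 9 = 0. total_sold = 36
  Event 5 (adjust +8): 0 + 8 = 8
  Event 6 (restock 22): 8 + 22 = 30
  Event 7 (restock 7): 30 + 7 = 37
  Event 8 (adjust -10): 37 + -10 = 27
  Event 9 (sale 8): sell min(8,27)=8. stock: 27 - 8 = 19. total_sold = 44
Final: stock = 19, total_sold = 44

Answer: 19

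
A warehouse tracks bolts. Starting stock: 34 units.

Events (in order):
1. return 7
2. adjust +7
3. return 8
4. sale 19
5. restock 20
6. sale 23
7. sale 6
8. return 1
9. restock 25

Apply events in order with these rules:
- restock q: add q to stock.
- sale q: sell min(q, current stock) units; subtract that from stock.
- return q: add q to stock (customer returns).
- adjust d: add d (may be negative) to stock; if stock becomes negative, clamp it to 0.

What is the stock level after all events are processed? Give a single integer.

Processing events:
Start: stock = 34
  Event 1 (return 7): 34 + 7 = 41
  Event 2 (adjust +7): 41 + 7 = 48
  Event 3 (return 8): 48 + 8 = 56
  Event 4 (sale 19): sell min(19,56)=19. stock: 56 - 19 = 37. total_sold = 19
  Event 5 (restock 20): 37 + 20 = 57
  Event 6 (sale 23): sell min(23,57)=23. stock: 57 - 23 = 34. total_sold = 42
  Event 7 (sale 6): sell min(6,34)=6. stock: 34 - 6 = 28. total_sold = 48
  Event 8 (return 1): 28 + 1 = 29
  Event 9 (restock 25): 29 + 25 = 54
Final: stock = 54, total_sold = 48

Answer: 54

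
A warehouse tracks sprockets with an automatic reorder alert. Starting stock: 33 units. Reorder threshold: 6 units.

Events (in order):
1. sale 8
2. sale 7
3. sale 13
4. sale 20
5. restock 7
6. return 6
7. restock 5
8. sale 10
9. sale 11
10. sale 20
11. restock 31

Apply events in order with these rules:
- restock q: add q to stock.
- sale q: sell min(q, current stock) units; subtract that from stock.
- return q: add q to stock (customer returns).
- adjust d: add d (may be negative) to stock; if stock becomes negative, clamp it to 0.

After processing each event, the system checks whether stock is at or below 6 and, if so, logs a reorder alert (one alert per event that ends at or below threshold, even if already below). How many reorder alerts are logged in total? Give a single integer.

Processing events:
Start: stock = 33
  Event 1 (sale 8): sell min(8,33)=8. stock: 33 - 8 = 25. total_sold = 8
  Event 2 (sale 7): sell min(7,25)=7. stock: 25 - 7 = 18. total_sold = 15
  Event 3 (sale 13): sell min(13,18)=13. stock: 18 - 13 = 5. total_sold = 28
  Event 4 (sale 20): sell min(20,5)=5. stock: 5 - 5 = 0. total_sold = 33
  Event 5 (restock 7): 0 + 7 = 7
  Event 6 (return 6): 7 + 6 = 13
  Event 7 (restock 5): 13 + 5 = 18
  Event 8 (sale 10): sell min(10,18)=10. stock: 18 - 10 = 8. total_sold = 43
  Event 9 (sale 11): sell min(11,8)=8. stock: 8 - 8 = 0. total_sold = 51
  Event 10 (sale 20): sell min(20,0)=0. stock: 0 - 0 = 0. total_sold = 51
  Event 11 (restock 31): 0 + 31 = 31
Final: stock = 31, total_sold = 51

Checking against threshold 6:
  After event 1: stock=25 > 6
  After event 2: stock=18 > 6
  After event 3: stock=5 <= 6 -> ALERT
  After event 4: stock=0 <= 6 -> ALERT
  After event 5: stock=7 > 6
  After event 6: stock=13 > 6
  After event 7: stock=18 > 6
  After event 8: stock=8 > 6
  After event 9: stock=0 <= 6 -> ALERT
  After event 10: stock=0 <= 6 -> ALERT
  After event 11: stock=31 > 6
Alert events: [3, 4, 9, 10]. Count = 4

Answer: 4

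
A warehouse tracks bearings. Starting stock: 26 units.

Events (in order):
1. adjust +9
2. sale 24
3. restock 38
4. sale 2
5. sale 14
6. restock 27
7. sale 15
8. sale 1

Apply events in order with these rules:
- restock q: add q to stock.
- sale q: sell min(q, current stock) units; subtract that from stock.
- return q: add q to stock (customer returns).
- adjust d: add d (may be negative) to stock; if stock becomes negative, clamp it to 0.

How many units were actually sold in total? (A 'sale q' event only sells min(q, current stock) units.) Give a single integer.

Processing events:
Start: stock = 26
  Event 1 (adjust +9): 26 + 9 = 35
  Event 2 (sale 24): sell min(24,35)=24. stock: 35 - 24 = 11. total_sold = 24
  Event 3 (restock 38): 11 + 38 = 49
  Event 4 (sale 2): sell min(2,49)=2. stock: 49 - 2 = 47. total_sold = 26
  Event 5 (sale 14): sell min(14,47)=14. stock: 47 - 14 = 33. total_sold = 40
  Event 6 (restock 27): 33 + 27 = 60
  Event 7 (sale 15): sell min(15,60)=15. stock: 60 - 15 = 45. total_sold = 55
  Event 8 (sale 1): sell min(1,45)=1. stock: 45 - 1 = 44. total_sold = 56
Final: stock = 44, total_sold = 56

Answer: 56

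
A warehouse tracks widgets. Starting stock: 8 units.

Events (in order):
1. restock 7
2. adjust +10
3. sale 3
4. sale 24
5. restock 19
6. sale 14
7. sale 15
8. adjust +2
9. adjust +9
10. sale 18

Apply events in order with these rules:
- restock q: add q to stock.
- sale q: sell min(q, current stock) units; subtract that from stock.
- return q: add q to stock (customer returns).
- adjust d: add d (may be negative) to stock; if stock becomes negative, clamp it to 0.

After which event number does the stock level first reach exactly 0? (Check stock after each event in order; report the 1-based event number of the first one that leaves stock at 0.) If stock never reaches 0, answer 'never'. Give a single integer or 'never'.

Processing events:
Start: stock = 8
  Event 1 (restock 7): 8 + 7 = 15
  Event 2 (adjust +10): 15 + 10 = 25
  Event 3 (sale 3): sell min(3,25)=3. stock: 25 - 3 = 22. total_sold = 3
  Event 4 (sale 24): sell min(24,22)=22. stock: 22 - 22 = 0. total_sold = 25
  Event 5 (restock 19): 0 + 19 = 19
  Event 6 (sale 14): sell min(14,19)=14. stock: 19 - 14 = 5. total_sold = 39
  Event 7 (sale 15): sell min(15,5)=5. stock: 5 - 5 = 0. total_sold = 44
  Event 8 (adjust +2): 0 + 2 = 2
  Event 9 (adjust +9): 2 + 9 = 11
  Event 10 (sale 18): sell min(18,11)=11. stock: 11 - 11 = 0. total_sold = 55
Final: stock = 0, total_sold = 55

First zero at event 4.

Answer: 4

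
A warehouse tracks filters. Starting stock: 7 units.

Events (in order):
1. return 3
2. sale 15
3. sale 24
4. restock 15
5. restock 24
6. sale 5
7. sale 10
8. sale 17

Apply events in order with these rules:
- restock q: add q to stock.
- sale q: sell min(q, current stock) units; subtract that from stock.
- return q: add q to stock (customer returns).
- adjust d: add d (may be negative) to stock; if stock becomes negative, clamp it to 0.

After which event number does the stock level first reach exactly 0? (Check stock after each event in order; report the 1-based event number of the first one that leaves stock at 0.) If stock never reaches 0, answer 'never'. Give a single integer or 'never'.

Processing events:
Start: stock = 7
  Event 1 (return 3): 7 + 3 = 10
  Event 2 (sale 15): sell min(15,10)=10. stock: 10 - 10 = 0. total_sold = 10
  Event 3 (sale 24): sell min(24,0)=0. stock: 0 - 0 = 0. total_sold = 10
  Event 4 (restock 15): 0 + 15 = 15
  Event 5 (restock 24): 15 + 24 = 39
  Event 6 (sale 5): sell min(5,39)=5. stock: 39 - 5 = 34. total_sold = 15
  Event 7 (sale 10): sell min(10,34)=10. stock: 34 - 10 = 24. total_sold = 25
  Event 8 (sale 17): sell min(17,24)=17. stock: 24 - 17 = 7. total_sold = 42
Final: stock = 7, total_sold = 42

First zero at event 2.

Answer: 2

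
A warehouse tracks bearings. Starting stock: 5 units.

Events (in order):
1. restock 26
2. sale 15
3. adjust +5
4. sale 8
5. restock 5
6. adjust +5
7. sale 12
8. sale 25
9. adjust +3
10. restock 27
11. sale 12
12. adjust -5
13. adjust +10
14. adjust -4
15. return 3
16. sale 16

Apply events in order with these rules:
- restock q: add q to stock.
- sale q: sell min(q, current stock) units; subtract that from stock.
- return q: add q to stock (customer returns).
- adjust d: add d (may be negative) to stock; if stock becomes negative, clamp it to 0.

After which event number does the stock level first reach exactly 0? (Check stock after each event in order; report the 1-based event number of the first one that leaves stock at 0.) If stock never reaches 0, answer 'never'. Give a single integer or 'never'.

Processing events:
Start: stock = 5
  Event 1 (restock 26): 5 + 26 = 31
  Event 2 (sale 15): sell min(15,31)=15. stock: 31 - 15 = 16. total_sold = 15
  Event 3 (adjust +5): 16 + 5 = 21
  Event 4 (sale 8): sell min(8,21)=8. stock: 21 - 8 = 13. total_sold = 23
  Event 5 (restock 5): 13 + 5 = 18
  Event 6 (adjust +5): 18 + 5 = 23
  Event 7 (sale 12): sell min(12,23)=12. stock: 23 - 12 = 11. total_sold = 35
  Event 8 (sale 25): sell min(25,11)=11. stock: 11 - 11 = 0. total_sold = 46
  Event 9 (adjust +3): 0 + 3 = 3
  Event 10 (restock 27): 3 + 27 = 30
  Event 11 (sale 12): sell min(12,30)=12. stock: 30 - 12 = 18. total_sold = 58
  Event 12 (adjust -5): 18 + -5 = 13
  Event 13 (adjust +10): 13 + 10 = 23
  Event 14 (adjust -4): 23 + -4 = 19
  Event 15 (return 3): 19 + 3 = 22
  Event 16 (sale 16): sell min(16,22)=16. stock: 22 - 16 = 6. total_sold = 74
Final: stock = 6, total_sold = 74

First zero at event 8.

Answer: 8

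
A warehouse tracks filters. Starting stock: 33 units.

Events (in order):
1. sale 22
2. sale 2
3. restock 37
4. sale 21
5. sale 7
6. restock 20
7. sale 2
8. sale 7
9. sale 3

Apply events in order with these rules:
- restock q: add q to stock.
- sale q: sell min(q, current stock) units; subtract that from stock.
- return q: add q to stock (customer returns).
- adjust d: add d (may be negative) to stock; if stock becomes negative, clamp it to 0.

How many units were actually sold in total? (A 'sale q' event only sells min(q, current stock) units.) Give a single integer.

Answer: 64

Derivation:
Processing events:
Start: stock = 33
  Event 1 (sale 22): sell min(22,33)=22. stock: 33 - 22 = 11. total_sold = 22
  Event 2 (sale 2): sell min(2,11)=2. stock: 11 - 2 = 9. total_sold = 24
  Event 3 (restock 37): 9 + 37 = 46
  Event 4 (sale 21): sell min(21,46)=21. stock: 46 - 21 = 25. total_sold = 45
  Event 5 (sale 7): sell min(7,25)=7. stock: 25 - 7 = 18. total_sold = 52
  Event 6 (restock 20): 18 + 20 = 38
  Event 7 (sale 2): sell min(2,38)=2. stock: 38 - 2 = 36. total_sold = 54
  Event 8 (sale 7): sell min(7,36)=7. stock: 36 - 7 = 29. total_sold = 61
  Event 9 (sale 3): sell min(3,29)=3. stock: 29 - 3 = 26. total_sold = 64
Final: stock = 26, total_sold = 64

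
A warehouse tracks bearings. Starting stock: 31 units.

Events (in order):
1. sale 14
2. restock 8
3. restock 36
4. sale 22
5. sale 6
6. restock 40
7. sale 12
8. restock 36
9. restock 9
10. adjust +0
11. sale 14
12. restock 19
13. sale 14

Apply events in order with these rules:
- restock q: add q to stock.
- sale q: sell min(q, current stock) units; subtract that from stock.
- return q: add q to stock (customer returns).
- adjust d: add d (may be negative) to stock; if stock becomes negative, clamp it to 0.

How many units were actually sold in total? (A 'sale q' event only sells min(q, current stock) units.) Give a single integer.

Answer: 82

Derivation:
Processing events:
Start: stock = 31
  Event 1 (sale 14): sell min(14,31)=14. stock: 31 - 14 = 17. total_sold = 14
  Event 2 (restock 8): 17 + 8 = 25
  Event 3 (restock 36): 25 + 36 = 61
  Event 4 (sale 22): sell min(22,61)=22. stock: 61 - 22 = 39. total_sold = 36
  Event 5 (sale 6): sell min(6,39)=6. stock: 39 - 6 = 33. total_sold = 42
  Event 6 (restock 40): 33 + 40 = 73
  Event 7 (sale 12): sell min(12,73)=12. stock: 73 - 12 = 61. total_sold = 54
  Event 8 (restock 36): 61 + 36 = 97
  Event 9 (restock 9): 97 + 9 = 106
  Event 10 (adjust +0): 106 + 0 = 106
  Event 11 (sale 14): sell min(14,106)=14. stock: 106 - 14 = 92. total_sold = 68
  Event 12 (restock 19): 92 + 19 = 111
  Event 13 (sale 14): sell min(14,111)=14. stock: 111 - 14 = 97. total_sold = 82
Final: stock = 97, total_sold = 82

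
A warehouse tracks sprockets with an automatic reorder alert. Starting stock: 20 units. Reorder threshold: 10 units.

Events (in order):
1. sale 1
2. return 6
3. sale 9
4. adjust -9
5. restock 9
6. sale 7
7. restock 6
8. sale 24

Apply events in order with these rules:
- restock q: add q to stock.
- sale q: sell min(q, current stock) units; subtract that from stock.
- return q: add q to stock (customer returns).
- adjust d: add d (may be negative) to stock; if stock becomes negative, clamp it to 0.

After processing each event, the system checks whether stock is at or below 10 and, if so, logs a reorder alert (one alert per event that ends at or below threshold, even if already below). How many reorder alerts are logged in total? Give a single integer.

Answer: 3

Derivation:
Processing events:
Start: stock = 20
  Event 1 (sale 1): sell min(1,20)=1. stock: 20 - 1 = 19. total_sold = 1
  Event 2 (return 6): 19 + 6 = 25
  Event 3 (sale 9): sell min(9,25)=9. stock: 25 - 9 = 16. total_sold = 10
  Event 4 (adjust -9): 16 + -9 = 7
  Event 5 (restock 9): 7 + 9 = 16
  Event 6 (sale 7): sell min(7,16)=7. stock: 16 - 7 = 9. total_sold = 17
  Event 7 (restock 6): 9 + 6 = 15
  Event 8 (sale 24): sell min(24,15)=15. stock: 15 - 15 = 0. total_sold = 32
Final: stock = 0, total_sold = 32

Checking against threshold 10:
  After event 1: stock=19 > 10
  After event 2: stock=25 > 10
  After event 3: stock=16 > 10
  After event 4: stock=7 <= 10 -> ALERT
  After event 5: stock=16 > 10
  After event 6: stock=9 <= 10 -> ALERT
  After event 7: stock=15 > 10
  After event 8: stock=0 <= 10 -> ALERT
Alert events: [4, 6, 8]. Count = 3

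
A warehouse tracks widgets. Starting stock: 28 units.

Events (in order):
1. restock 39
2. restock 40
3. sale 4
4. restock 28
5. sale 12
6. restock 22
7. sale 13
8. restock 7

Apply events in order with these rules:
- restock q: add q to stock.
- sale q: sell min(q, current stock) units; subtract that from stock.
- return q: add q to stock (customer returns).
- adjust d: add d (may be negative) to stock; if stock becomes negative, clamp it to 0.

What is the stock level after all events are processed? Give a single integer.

Processing events:
Start: stock = 28
  Event 1 (restock 39): 28 + 39 = 67
  Event 2 (restock 40): 67 + 40 = 107
  Event 3 (sale 4): sell min(4,107)=4. stock: 107 - 4 = 103. total_sold = 4
  Event 4 (restock 28): 103 + 28 = 131
  Event 5 (sale 12): sell min(12,131)=12. stock: 131 - 12 = 119. total_sold = 16
  Event 6 (restock 22): 119 + 22 = 141
  Event 7 (sale 13): sell min(13,141)=13. stock: 141 - 13 = 128. total_sold = 29
  Event 8 (restock 7): 128 + 7 = 135
Final: stock = 135, total_sold = 29

Answer: 135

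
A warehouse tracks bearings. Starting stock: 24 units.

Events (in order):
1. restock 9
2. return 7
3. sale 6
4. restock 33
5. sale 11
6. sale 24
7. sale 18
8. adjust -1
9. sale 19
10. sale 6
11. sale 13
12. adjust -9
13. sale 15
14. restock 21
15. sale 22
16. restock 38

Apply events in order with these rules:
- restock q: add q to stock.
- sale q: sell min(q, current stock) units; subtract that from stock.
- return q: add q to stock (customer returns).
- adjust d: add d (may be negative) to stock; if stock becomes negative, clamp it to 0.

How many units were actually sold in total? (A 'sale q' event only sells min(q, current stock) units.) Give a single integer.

Processing events:
Start: stock = 24
  Event 1 (restock 9): 24 + 9 = 33
  Event 2 (return 7): 33 + 7 = 40
  Event 3 (sale 6): sell min(6,40)=6. stock: 40 - 6 = 34. total_sold = 6
  Event 4 (restock 33): 34 + 33 = 67
  Event 5 (sale 11): sell min(11,67)=11. stock: 67 - 11 = 56. total_sold = 17
  Event 6 (sale 24): sell min(24,56)=24. stock: 56 - 24 = 32. total_sold = 41
  Event 7 (sale 18): sell min(18,32)=18. stock: 32 - 18 = 14. total_sold = 59
  Event 8 (adjust -1): 14 + -1 = 13
  Event 9 (sale 19): sell min(19,13)=13. stock: 13 - 13 = 0. total_sold = 72
  Event 10 (sale 6): sell min(6,0)=0. stock: 0 - 0 = 0. total_sold = 72
  Event 11 (sale 13): sell min(13,0)=0. stock: 0 - 0 = 0. total_sold = 72
  Event 12 (adjust -9): 0 + -9 = 0 (clamped to 0)
  Event 13 (sale 15): sell min(15,0)=0. stock: 0 - 0 = 0. total_sold = 72
  Event 14 (restock 21): 0 + 21 = 21
  Event 15 (sale 22): sell min(22,21)=21. stock: 21 - 21 = 0. total_sold = 93
  Event 16 (restock 38): 0 + 38 = 38
Final: stock = 38, total_sold = 93

Answer: 93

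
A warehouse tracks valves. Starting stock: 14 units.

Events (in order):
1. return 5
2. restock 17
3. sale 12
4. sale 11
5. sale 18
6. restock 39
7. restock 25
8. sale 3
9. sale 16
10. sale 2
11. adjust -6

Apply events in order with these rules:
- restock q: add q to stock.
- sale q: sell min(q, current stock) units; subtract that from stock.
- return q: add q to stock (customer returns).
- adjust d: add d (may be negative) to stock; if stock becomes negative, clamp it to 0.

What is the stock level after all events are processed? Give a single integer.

Answer: 37

Derivation:
Processing events:
Start: stock = 14
  Event 1 (return 5): 14 + 5 = 19
  Event 2 (restock 17): 19 + 17 = 36
  Event 3 (sale 12): sell min(12,36)=12. stock: 36 - 12 = 24. total_sold = 12
  Event 4 (sale 11): sell min(11,24)=11. stock: 24 - 11 = 13. total_sold = 23
  Event 5 (sale 18): sell min(18,13)=13. stock: 13 - 13 = 0. total_sold = 36
  Event 6 (restock 39): 0 + 39 = 39
  Event 7 (restock 25): 39 + 25 = 64
  Event 8 (sale 3): sell min(3,64)=3. stock: 64 - 3 = 61. total_sold = 39
  Event 9 (sale 16): sell min(16,61)=16. stock: 61 - 16 = 45. total_sold = 55
  Event 10 (sale 2): sell min(2,45)=2. stock: 45 - 2 = 43. total_sold = 57
  Event 11 (adjust -6): 43 + -6 = 37
Final: stock = 37, total_sold = 57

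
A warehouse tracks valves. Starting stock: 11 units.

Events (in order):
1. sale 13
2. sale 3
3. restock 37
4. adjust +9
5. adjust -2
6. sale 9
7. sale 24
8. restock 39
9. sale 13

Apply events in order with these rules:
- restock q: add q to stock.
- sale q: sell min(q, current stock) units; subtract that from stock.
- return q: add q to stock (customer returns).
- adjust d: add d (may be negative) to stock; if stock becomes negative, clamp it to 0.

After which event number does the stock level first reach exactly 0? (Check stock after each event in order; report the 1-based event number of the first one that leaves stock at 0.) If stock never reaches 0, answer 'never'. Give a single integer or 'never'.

Processing events:
Start: stock = 11
  Event 1 (sale 13): sell min(13,11)=11. stock: 11 - 11 = 0. total_sold = 11
  Event 2 (sale 3): sell min(3,0)=0. stock: 0 - 0 = 0. total_sold = 11
  Event 3 (restock 37): 0 + 37 = 37
  Event 4 (adjust +9): 37 + 9 = 46
  Event 5 (adjust -2): 46 + -2 = 44
  Event 6 (sale 9): sell min(9,44)=9. stock: 44 - 9 = 35. total_sold = 20
  Event 7 (sale 24): sell min(24,35)=24. stock: 35 - 24 = 11. total_sold = 44
  Event 8 (restock 39): 11 + 39 = 50
  Event 9 (sale 13): sell min(13,50)=13. stock: 50 - 13 = 37. total_sold = 57
Final: stock = 37, total_sold = 57

First zero at event 1.

Answer: 1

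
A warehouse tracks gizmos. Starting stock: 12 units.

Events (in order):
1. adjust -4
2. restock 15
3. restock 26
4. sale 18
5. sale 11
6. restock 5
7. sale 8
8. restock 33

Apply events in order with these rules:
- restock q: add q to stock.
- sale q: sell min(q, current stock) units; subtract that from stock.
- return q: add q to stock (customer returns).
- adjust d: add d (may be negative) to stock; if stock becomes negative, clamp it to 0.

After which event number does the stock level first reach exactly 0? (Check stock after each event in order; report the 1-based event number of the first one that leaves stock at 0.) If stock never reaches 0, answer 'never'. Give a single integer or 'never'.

Processing events:
Start: stock = 12
  Event 1 (adjust -4): 12 + -4 = 8
  Event 2 (restock 15): 8 + 15 = 23
  Event 3 (restock 26): 23 + 26 = 49
  Event 4 (sale 18): sell min(18,49)=18. stock: 49 - 18 = 31. total_sold = 18
  Event 5 (sale 11): sell min(11,31)=11. stock: 31 - 11 = 20. total_sold = 29
  Event 6 (restock 5): 20 + 5 = 25
  Event 7 (sale 8): sell min(8,25)=8. stock: 25 - 8 = 17. total_sold = 37
  Event 8 (restock 33): 17 + 33 = 50
Final: stock = 50, total_sold = 37

Stock never reaches 0.

Answer: never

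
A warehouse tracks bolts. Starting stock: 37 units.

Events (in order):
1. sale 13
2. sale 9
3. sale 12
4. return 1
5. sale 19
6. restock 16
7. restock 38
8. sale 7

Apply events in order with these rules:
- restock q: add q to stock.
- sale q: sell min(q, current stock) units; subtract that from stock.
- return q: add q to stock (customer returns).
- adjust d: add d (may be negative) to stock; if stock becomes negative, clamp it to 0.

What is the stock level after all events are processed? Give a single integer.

Answer: 47

Derivation:
Processing events:
Start: stock = 37
  Event 1 (sale 13): sell min(13,37)=13. stock: 37 - 13 = 24. total_sold = 13
  Event 2 (sale 9): sell min(9,24)=9. stock: 24 - 9 = 15. total_sold = 22
  Event 3 (sale 12): sell min(12,15)=12. stock: 15 - 12 = 3. total_sold = 34
  Event 4 (return 1): 3 + 1 = 4
  Event 5 (sale 19): sell min(19,4)=4. stock: 4 - 4 = 0. total_sold = 38
  Event 6 (restock 16): 0 + 16 = 16
  Event 7 (restock 38): 16 + 38 = 54
  Event 8 (sale 7): sell min(7,54)=7. stock: 54 - 7 = 47. total_sold = 45
Final: stock = 47, total_sold = 45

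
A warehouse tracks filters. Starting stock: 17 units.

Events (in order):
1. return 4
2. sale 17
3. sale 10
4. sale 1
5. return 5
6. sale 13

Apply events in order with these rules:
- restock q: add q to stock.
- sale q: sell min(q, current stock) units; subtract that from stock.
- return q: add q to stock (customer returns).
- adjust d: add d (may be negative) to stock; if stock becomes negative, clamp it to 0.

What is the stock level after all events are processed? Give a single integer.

Processing events:
Start: stock = 17
  Event 1 (return 4): 17 + 4 = 21
  Event 2 (sale 17): sell min(17,21)=17. stock: 21 - 17 = 4. total_sold = 17
  Event 3 (sale 10): sell min(10,4)=4. stock: 4 - 4 = 0. total_sold = 21
  Event 4 (sale 1): sell min(1,0)=0. stock: 0 - 0 = 0. total_sold = 21
  Event 5 (return 5): 0 + 5 = 5
  Event 6 (sale 13): sell min(13,5)=5. stock: 5 - 5 = 0. total_sold = 26
Final: stock = 0, total_sold = 26

Answer: 0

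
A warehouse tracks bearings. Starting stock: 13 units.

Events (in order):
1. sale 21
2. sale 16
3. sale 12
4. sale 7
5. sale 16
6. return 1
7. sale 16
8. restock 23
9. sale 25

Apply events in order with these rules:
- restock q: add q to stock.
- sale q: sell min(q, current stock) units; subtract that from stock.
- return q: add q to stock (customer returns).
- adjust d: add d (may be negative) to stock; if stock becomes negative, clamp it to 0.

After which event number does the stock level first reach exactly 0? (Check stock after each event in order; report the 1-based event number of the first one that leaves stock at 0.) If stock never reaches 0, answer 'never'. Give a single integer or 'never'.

Answer: 1

Derivation:
Processing events:
Start: stock = 13
  Event 1 (sale 21): sell min(21,13)=13. stock: 13 - 13 = 0. total_sold = 13
  Event 2 (sale 16): sell min(16,0)=0. stock: 0 - 0 = 0. total_sold = 13
  Event 3 (sale 12): sell min(12,0)=0. stock: 0 - 0 = 0. total_sold = 13
  Event 4 (sale 7): sell min(7,0)=0. stock: 0 - 0 = 0. total_sold = 13
  Event 5 (sale 16): sell min(16,0)=0. stock: 0 - 0 = 0. total_sold = 13
  Event 6 (return 1): 0 + 1 = 1
  Event 7 (sale 16): sell min(16,1)=1. stock: 1 - 1 = 0. total_sold = 14
  Event 8 (restock 23): 0 + 23 = 23
  Event 9 (sale 25): sell min(25,23)=23. stock: 23 - 23 = 0. total_sold = 37
Final: stock = 0, total_sold = 37

First zero at event 1.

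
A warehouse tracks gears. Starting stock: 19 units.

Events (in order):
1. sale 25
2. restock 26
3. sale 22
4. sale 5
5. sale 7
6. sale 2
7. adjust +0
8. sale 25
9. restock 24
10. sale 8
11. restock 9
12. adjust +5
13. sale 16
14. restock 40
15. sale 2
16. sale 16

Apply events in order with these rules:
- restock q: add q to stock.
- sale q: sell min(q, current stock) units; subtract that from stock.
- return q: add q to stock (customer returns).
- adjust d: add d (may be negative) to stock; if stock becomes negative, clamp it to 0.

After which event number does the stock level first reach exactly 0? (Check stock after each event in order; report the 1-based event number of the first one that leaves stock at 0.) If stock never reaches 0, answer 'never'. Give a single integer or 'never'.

Answer: 1

Derivation:
Processing events:
Start: stock = 19
  Event 1 (sale 25): sell min(25,19)=19. stock: 19 - 19 = 0. total_sold = 19
  Event 2 (restock 26): 0 + 26 = 26
  Event 3 (sale 22): sell min(22,26)=22. stock: 26 - 22 = 4. total_sold = 41
  Event 4 (sale 5): sell min(5,4)=4. stock: 4 - 4 = 0. total_sold = 45
  Event 5 (sale 7): sell min(7,0)=0. stock: 0 - 0 = 0. total_sold = 45
  Event 6 (sale 2): sell min(2,0)=0. stock: 0 - 0 = 0. total_sold = 45
  Event 7 (adjust +0): 0 + 0 = 0
  Event 8 (sale 25): sell min(25,0)=0. stock: 0 - 0 = 0. total_sold = 45
  Event 9 (restock 24): 0 + 24 = 24
  Event 10 (sale 8): sell min(8,24)=8. stock: 24 - 8 = 16. total_sold = 53
  Event 11 (restock 9): 16 + 9 = 25
  Event 12 (adjust +5): 25 + 5 = 30
  Event 13 (sale 16): sell min(16,30)=16. stock: 30 - 16 = 14. total_sold = 69
  Event 14 (restock 40): 14 + 40 = 54
  Event 15 (sale 2): sell min(2,54)=2. stock: 54 - 2 = 52. total_sold = 71
  Event 16 (sale 16): sell min(16,52)=16. stock: 52 - 16 = 36. total_sold = 87
Final: stock = 36, total_sold = 87

First zero at event 1.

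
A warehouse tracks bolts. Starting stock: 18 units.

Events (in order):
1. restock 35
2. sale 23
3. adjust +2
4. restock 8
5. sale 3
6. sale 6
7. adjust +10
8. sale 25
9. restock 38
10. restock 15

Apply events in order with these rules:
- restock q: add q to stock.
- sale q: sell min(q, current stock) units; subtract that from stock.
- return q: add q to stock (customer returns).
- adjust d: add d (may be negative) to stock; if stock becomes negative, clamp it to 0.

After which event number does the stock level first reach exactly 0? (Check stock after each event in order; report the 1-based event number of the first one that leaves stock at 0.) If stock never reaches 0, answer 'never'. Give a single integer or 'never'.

Answer: never

Derivation:
Processing events:
Start: stock = 18
  Event 1 (restock 35): 18 + 35 = 53
  Event 2 (sale 23): sell min(23,53)=23. stock: 53 - 23 = 30. total_sold = 23
  Event 3 (adjust +2): 30 + 2 = 32
  Event 4 (restock 8): 32 + 8 = 40
  Event 5 (sale 3): sell min(3,40)=3. stock: 40 - 3 = 37. total_sold = 26
  Event 6 (sale 6): sell min(6,37)=6. stock: 37 - 6 = 31. total_sold = 32
  Event 7 (adjust +10): 31 + 10 = 41
  Event 8 (sale 25): sell min(25,41)=25. stock: 41 - 25 = 16. total_sold = 57
  Event 9 (restock 38): 16 + 38 = 54
  Event 10 (restock 15): 54 + 15 = 69
Final: stock = 69, total_sold = 57

Stock never reaches 0.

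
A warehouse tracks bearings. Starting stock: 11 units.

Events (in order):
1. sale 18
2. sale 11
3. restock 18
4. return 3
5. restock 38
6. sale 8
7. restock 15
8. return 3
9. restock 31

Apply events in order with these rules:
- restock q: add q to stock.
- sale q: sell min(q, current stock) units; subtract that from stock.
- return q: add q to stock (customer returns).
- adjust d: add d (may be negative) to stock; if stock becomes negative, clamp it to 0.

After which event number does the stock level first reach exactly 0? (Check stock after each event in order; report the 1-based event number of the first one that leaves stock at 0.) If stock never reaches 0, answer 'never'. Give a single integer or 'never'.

Processing events:
Start: stock = 11
  Event 1 (sale 18): sell min(18,11)=11. stock: 11 - 11 = 0. total_sold = 11
  Event 2 (sale 11): sell min(11,0)=0. stock: 0 - 0 = 0. total_sold = 11
  Event 3 (restock 18): 0 + 18 = 18
  Event 4 (return 3): 18 + 3 = 21
  Event 5 (restock 38): 21 + 38 = 59
  Event 6 (sale 8): sell min(8,59)=8. stock: 59 - 8 = 51. total_sold = 19
  Event 7 (restock 15): 51 + 15 = 66
  Event 8 (return 3): 66 + 3 = 69
  Event 9 (restock 31): 69 + 31 = 100
Final: stock = 100, total_sold = 19

First zero at event 1.

Answer: 1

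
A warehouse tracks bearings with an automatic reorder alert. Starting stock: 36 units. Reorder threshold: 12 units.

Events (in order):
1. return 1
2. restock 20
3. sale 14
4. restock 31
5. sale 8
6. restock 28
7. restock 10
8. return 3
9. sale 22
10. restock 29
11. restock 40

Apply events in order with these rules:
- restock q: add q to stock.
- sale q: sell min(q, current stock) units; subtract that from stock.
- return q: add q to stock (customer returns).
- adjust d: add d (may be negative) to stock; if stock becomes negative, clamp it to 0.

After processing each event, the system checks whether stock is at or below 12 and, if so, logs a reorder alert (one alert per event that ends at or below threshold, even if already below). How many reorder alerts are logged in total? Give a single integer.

Answer: 0

Derivation:
Processing events:
Start: stock = 36
  Event 1 (return 1): 36 + 1 = 37
  Event 2 (restock 20): 37 + 20 = 57
  Event 3 (sale 14): sell min(14,57)=14. stock: 57 - 14 = 43. total_sold = 14
  Event 4 (restock 31): 43 + 31 = 74
  Event 5 (sale 8): sell min(8,74)=8. stock: 74 - 8 = 66. total_sold = 22
  Event 6 (restock 28): 66 + 28 = 94
  Event 7 (restock 10): 94 + 10 = 104
  Event 8 (return 3): 104 + 3 = 107
  Event 9 (sale 22): sell min(22,107)=22. stock: 107 - 22 = 85. total_sold = 44
  Event 10 (restock 29): 85 + 29 = 114
  Event 11 (restock 40): 114 + 40 = 154
Final: stock = 154, total_sold = 44

Checking against threshold 12:
  After event 1: stock=37 > 12
  After event 2: stock=57 > 12
  After event 3: stock=43 > 12
  After event 4: stock=74 > 12
  After event 5: stock=66 > 12
  After event 6: stock=94 > 12
  After event 7: stock=104 > 12
  After event 8: stock=107 > 12
  After event 9: stock=85 > 12
  After event 10: stock=114 > 12
  After event 11: stock=154 > 12
Alert events: []. Count = 0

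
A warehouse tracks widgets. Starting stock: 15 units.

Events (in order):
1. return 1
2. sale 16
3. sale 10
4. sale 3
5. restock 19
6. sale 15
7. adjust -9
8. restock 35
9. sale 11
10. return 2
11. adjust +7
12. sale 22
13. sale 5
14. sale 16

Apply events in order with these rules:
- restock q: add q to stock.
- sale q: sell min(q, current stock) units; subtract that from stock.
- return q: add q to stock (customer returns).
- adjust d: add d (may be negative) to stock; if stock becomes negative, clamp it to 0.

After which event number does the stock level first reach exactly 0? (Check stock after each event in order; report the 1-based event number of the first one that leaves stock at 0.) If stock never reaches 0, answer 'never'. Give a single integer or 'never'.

Answer: 2

Derivation:
Processing events:
Start: stock = 15
  Event 1 (return 1): 15 + 1 = 16
  Event 2 (sale 16): sell min(16,16)=16. stock: 16 - 16 = 0. total_sold = 16
  Event 3 (sale 10): sell min(10,0)=0. stock: 0 - 0 = 0. total_sold = 16
  Event 4 (sale 3): sell min(3,0)=0. stock: 0 - 0 = 0. total_sold = 16
  Event 5 (restock 19): 0 + 19 = 19
  Event 6 (sale 15): sell min(15,19)=15. stock: 19 - 15 = 4. total_sold = 31
  Event 7 (adjust -9): 4 + -9 = 0 (clamped to 0)
  Event 8 (restock 35): 0 + 35 = 35
  Event 9 (sale 11): sell min(11,35)=11. stock: 35 - 11 = 24. total_sold = 42
  Event 10 (return 2): 24 + 2 = 26
  Event 11 (adjust +7): 26 + 7 = 33
  Event 12 (sale 22): sell min(22,33)=22. stock: 33 - 22 = 11. total_sold = 64
  Event 13 (sale 5): sell min(5,11)=5. stock: 11 - 5 = 6. total_sold = 69
  Event 14 (sale 16): sell min(16,6)=6. stock: 6 - 6 = 0. total_sold = 75
Final: stock = 0, total_sold = 75

First zero at event 2.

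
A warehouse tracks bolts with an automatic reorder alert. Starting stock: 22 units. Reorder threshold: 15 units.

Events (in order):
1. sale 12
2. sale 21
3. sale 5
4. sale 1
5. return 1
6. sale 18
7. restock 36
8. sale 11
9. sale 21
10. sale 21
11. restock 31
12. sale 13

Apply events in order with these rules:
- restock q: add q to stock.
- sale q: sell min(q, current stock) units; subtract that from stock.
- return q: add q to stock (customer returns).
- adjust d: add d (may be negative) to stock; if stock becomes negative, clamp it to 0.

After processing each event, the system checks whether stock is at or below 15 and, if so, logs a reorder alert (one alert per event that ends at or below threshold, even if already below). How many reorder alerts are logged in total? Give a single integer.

Processing events:
Start: stock = 22
  Event 1 (sale 12): sell min(12,22)=12. stock: 22 - 12 = 10. total_sold = 12
  Event 2 (sale 21): sell min(21,10)=10. stock: 10 - 10 = 0. total_sold = 22
  Event 3 (sale 5): sell min(5,0)=0. stock: 0 - 0 = 0. total_sold = 22
  Event 4 (sale 1): sell min(1,0)=0. stock: 0 - 0 = 0. total_sold = 22
  Event 5 (return 1): 0 + 1 = 1
  Event 6 (sale 18): sell min(18,1)=1. stock: 1 - 1 = 0. total_sold = 23
  Event 7 (restock 36): 0 + 36 = 36
  Event 8 (sale 11): sell min(11,36)=11. stock: 36 - 11 = 25. total_sold = 34
  Event 9 (sale 21): sell min(21,25)=21. stock: 25 - 21 = 4. total_sold = 55
  Event 10 (sale 21): sell min(21,4)=4. stock: 4 - 4 = 0. total_sold = 59
  Event 11 (restock 31): 0 + 31 = 31
  Event 12 (sale 13): sell min(13,31)=13. stock: 31 - 13 = 18. total_sold = 72
Final: stock = 18, total_sold = 72

Checking against threshold 15:
  After event 1: stock=10 <= 15 -> ALERT
  After event 2: stock=0 <= 15 -> ALERT
  After event 3: stock=0 <= 15 -> ALERT
  After event 4: stock=0 <= 15 -> ALERT
  After event 5: stock=1 <= 15 -> ALERT
  After event 6: stock=0 <= 15 -> ALERT
  After event 7: stock=36 > 15
  After event 8: stock=25 > 15
  After event 9: stock=4 <= 15 -> ALERT
  After event 10: stock=0 <= 15 -> ALERT
  After event 11: stock=31 > 15
  After event 12: stock=18 > 15
Alert events: [1, 2, 3, 4, 5, 6, 9, 10]. Count = 8

Answer: 8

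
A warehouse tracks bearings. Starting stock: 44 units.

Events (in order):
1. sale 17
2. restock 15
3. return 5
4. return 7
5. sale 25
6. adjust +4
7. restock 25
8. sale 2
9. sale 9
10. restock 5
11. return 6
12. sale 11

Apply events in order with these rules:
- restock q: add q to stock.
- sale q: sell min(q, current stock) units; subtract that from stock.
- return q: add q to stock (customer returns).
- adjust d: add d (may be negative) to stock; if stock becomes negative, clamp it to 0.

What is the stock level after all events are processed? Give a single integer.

Processing events:
Start: stock = 44
  Event 1 (sale 17): sell min(17,44)=17. stock: 44 - 17 = 27. total_sold = 17
  Event 2 (restock 15): 27 + 15 = 42
  Event 3 (return 5): 42 + 5 = 47
  Event 4 (return 7): 47 + 7 = 54
  Event 5 (sale 25): sell min(25,54)=25. stock: 54 - 25 = 29. total_sold = 42
  Event 6 (adjust +4): 29 + 4 = 33
  Event 7 (restock 25): 33 + 25 = 58
  Event 8 (sale 2): sell min(2,58)=2. stock: 58 - 2 = 56. total_sold = 44
  Event 9 (sale 9): sell min(9,56)=9. stock: 56 - 9 = 47. total_sold = 53
  Event 10 (restock 5): 47 + 5 = 52
  Event 11 (return 6): 52 + 6 = 58
  Event 12 (sale 11): sell min(11,58)=11. stock: 58 - 11 = 47. total_sold = 64
Final: stock = 47, total_sold = 64

Answer: 47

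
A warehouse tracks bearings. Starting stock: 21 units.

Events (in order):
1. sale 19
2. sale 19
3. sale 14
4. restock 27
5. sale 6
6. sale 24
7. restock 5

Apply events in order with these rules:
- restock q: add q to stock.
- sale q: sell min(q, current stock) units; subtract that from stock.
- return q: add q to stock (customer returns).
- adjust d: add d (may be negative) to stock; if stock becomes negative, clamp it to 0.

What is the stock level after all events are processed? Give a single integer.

Processing events:
Start: stock = 21
  Event 1 (sale 19): sell min(19,21)=19. stock: 21 - 19 = 2. total_sold = 19
  Event 2 (sale 19): sell min(19,2)=2. stock: 2 - 2 = 0. total_sold = 21
  Event 3 (sale 14): sell min(14,0)=0. stock: 0 - 0 = 0. total_sold = 21
  Event 4 (restock 27): 0 + 27 = 27
  Event 5 (sale 6): sell min(6,27)=6. stock: 27 - 6 = 21. total_sold = 27
  Event 6 (sale 24): sell min(24,21)=21. stock: 21 - 21 = 0. total_sold = 48
  Event 7 (restock 5): 0 + 5 = 5
Final: stock = 5, total_sold = 48

Answer: 5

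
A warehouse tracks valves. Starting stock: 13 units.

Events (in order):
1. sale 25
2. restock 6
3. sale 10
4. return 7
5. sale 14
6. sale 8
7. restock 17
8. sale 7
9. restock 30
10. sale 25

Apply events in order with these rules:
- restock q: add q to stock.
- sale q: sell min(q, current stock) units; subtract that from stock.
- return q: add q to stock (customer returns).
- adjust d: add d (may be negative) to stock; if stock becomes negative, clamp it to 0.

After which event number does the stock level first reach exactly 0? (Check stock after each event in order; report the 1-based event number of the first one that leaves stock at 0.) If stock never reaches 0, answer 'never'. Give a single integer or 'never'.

Processing events:
Start: stock = 13
  Event 1 (sale 25): sell min(25,13)=13. stock: 13 - 13 = 0. total_sold = 13
  Event 2 (restock 6): 0 + 6 = 6
  Event 3 (sale 10): sell min(10,6)=6. stock: 6 - 6 = 0. total_sold = 19
  Event 4 (return 7): 0 + 7 = 7
  Event 5 (sale 14): sell min(14,7)=7. stock: 7 - 7 = 0. total_sold = 26
  Event 6 (sale 8): sell min(8,0)=0. stock: 0 - 0 = 0. total_sold = 26
  Event 7 (restock 17): 0 + 17 = 17
  Event 8 (sale 7): sell min(7,17)=7. stock: 17 - 7 = 10. total_sold = 33
  Event 9 (restock 30): 10 + 30 = 40
  Event 10 (sale 25): sell min(25,40)=25. stock: 40 - 25 = 15. total_sold = 58
Final: stock = 15, total_sold = 58

First zero at event 1.

Answer: 1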